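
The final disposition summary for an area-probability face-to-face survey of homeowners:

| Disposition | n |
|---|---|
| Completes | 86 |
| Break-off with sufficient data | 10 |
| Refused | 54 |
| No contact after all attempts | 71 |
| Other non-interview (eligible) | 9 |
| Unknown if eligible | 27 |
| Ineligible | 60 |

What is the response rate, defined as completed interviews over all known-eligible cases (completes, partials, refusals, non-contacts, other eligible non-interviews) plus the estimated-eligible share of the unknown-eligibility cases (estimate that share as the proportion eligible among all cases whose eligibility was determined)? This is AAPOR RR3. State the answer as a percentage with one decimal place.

34.2%

Top: 86
Known eligible: 86 + 10 + 54 + 71 + 9 = 230
e = 230 / (230 + 60) = 230 / 290 = 0.7931
Estimated eligible among unknowns: 0.7931 × 27 = 21.41
Denominator: 230 + 21.41 = 251.41
RR3 = 86 / 251.41 = 0.3421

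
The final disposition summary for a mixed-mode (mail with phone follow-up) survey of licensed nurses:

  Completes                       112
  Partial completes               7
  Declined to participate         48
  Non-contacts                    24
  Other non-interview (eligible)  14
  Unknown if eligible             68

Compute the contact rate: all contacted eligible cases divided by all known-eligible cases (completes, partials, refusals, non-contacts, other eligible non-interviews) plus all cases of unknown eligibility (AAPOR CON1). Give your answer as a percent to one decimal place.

Top → 112 + 7 + 48 + 14 = 181
Denominator → 112 + 7 + 48 + 24 + 14 + 68 = 273
CON1 = 181 / 273 = 0.6630

66.3%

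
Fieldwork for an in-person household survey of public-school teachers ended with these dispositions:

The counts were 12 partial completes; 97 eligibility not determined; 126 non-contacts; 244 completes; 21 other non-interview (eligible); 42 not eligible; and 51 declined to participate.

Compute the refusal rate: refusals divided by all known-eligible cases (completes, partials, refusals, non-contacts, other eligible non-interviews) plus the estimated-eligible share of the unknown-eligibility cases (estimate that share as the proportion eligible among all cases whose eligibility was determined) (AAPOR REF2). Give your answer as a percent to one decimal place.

9.4%

Num → 51
Known eligible → 244 + 12 + 51 + 126 + 21 = 454
e = 454 / (454 + 42) = 454 / 496 = 0.9153
e × U → 0.9153 × 97 = 88.78
Denom → 454 + 88.78 = 542.78
REF2 = 51 / 542.78 = 0.0940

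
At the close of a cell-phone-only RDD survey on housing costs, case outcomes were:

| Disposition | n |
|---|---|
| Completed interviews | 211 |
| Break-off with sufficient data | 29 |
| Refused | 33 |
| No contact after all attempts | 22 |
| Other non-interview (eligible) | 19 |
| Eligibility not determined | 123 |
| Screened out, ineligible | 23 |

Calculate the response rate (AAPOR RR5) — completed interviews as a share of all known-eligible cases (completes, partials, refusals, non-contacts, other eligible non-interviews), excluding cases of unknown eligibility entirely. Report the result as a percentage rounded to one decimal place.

Top: 211
Denom: 211 + 29 + 33 + 22 + 19 = 314
RR5 = 211 / 314 = 0.6720

67.2%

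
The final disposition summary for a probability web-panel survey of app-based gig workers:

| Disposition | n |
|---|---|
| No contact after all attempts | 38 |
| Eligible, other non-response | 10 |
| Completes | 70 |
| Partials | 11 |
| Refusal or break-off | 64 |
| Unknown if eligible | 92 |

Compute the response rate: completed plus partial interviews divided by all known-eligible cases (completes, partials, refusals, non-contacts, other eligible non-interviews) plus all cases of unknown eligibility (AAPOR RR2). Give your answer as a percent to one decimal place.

28.4%

Num = 70 + 11 = 81
Base = 70 + 11 + 64 + 38 + 10 + 92 = 285
RR2 = 81 / 285 = 0.2842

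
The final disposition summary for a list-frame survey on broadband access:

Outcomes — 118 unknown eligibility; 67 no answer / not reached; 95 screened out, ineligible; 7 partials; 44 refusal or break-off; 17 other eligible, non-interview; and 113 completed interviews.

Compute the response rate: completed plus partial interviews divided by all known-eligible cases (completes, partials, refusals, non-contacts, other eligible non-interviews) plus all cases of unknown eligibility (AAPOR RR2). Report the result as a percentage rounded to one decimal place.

Top → 113 + 7 = 120
Denominator → 113 + 7 + 44 + 67 + 17 + 118 = 366
RR2 = 120 / 366 = 0.3279

32.8%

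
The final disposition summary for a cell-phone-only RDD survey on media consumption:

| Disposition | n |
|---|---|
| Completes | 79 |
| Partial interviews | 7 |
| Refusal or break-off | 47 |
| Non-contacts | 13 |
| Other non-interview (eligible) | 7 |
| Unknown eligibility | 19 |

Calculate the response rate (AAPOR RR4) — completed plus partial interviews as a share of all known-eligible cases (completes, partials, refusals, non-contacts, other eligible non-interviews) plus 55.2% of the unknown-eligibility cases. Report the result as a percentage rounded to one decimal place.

Numerator → 79 + 7 = 86
Determined eligible → 79 + 7 + 47 + 13 + 7 = 153
Eligible share of unknowns → 0.5520 × 19 = 10.49
Denom → 153 + 10.49 = 163.49
RR4 = 86 / 163.49 = 0.5260

52.6%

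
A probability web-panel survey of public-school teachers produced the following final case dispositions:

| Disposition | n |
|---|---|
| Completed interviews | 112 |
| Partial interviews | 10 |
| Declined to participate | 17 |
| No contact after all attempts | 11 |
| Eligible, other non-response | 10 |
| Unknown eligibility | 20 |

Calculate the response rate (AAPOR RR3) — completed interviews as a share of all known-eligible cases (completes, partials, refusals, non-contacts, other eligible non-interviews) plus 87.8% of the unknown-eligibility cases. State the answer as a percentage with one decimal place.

63.1%

Num: 112
Known eligible: 112 + 10 + 17 + 11 + 10 = 160
Estimated eligible among unknowns: 0.8780 × 20 = 17.56
Denom: 160 + 17.56 = 177.56
RR3 = 112 / 177.56 = 0.6308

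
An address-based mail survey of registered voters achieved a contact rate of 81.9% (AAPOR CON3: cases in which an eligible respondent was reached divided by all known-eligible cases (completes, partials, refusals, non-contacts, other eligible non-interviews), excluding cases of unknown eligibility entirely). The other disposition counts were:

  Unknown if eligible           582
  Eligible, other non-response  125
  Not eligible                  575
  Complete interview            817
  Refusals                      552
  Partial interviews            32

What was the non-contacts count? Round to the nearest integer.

337

Num = 817 + 32 + 552 + 125 = 1526
CON3 = 1526 / D = 0.819
D = 1526 / 0.819 = 1863.2
Rest of base = 1526
non-contacts = 1863.2 − 1526 ≈ 337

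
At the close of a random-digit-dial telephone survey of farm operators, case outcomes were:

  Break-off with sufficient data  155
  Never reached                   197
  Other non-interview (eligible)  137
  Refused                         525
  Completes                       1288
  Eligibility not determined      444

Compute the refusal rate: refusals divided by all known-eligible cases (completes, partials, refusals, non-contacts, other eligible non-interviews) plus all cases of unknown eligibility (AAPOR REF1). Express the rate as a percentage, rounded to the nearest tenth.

19.1%

Top: 525
Base: 1288 + 155 + 525 + 197 + 137 + 444 = 2746
REF1 = 525 / 2746 = 0.1912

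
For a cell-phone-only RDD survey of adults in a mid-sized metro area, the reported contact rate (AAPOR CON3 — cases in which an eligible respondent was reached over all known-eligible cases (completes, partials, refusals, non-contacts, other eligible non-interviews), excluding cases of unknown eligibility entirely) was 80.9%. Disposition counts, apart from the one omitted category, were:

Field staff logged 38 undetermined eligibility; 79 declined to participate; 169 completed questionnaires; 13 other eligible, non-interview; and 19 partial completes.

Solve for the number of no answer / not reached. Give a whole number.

66

Num: 169 + 19 + 79 + 13 = 280
CON3 = 280 / D = 0.809
D = 280 / 0.809 = 346.1
Remaining denominator categories sum to 280
no answer / not reached = 346.1 − 280 ≈ 66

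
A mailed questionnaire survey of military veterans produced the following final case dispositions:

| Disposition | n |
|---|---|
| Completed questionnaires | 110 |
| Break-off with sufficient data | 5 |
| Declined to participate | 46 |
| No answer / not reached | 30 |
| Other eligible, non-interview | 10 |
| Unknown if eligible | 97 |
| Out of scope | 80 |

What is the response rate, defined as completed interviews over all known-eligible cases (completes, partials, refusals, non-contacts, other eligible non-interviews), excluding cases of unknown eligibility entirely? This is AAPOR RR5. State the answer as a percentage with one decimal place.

Top → 110
Base → 110 + 5 + 46 + 30 + 10 = 201
RR5 = 110 / 201 = 0.5473

54.7%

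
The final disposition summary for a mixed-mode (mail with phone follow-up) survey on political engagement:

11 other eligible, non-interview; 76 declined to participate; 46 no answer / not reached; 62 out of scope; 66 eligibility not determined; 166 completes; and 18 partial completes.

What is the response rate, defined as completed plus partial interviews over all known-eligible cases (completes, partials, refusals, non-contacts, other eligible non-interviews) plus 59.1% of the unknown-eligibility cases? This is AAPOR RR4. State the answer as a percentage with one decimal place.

51.7%

Numerator → 166 + 18 = 184
Eligible (known) → 166 + 18 + 76 + 46 + 11 = 317
Eligible share of unknowns → 0.5910 × 66 = 39.01
Denominator → 317 + 39.01 = 356.01
RR4 = 184 / 356.01 = 0.5168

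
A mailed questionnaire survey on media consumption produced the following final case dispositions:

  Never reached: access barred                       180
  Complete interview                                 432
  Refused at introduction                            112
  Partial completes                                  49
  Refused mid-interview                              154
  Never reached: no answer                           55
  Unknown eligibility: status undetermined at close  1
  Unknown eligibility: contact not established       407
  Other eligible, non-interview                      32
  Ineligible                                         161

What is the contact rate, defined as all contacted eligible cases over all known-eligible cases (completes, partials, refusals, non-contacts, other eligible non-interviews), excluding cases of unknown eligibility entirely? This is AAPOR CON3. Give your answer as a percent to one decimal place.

76.8%

Refused = 112 + 154 = 266
No answer / not reached = 55 + 180 = 235
Undetermined eligibility = 407 + 1 = 408
Num → 432 + 49 + 266 + 32 = 779
Denominator → 432 + 49 + 266 + 235 + 32 = 1014
CON3 = 779 / 1014 = 0.7682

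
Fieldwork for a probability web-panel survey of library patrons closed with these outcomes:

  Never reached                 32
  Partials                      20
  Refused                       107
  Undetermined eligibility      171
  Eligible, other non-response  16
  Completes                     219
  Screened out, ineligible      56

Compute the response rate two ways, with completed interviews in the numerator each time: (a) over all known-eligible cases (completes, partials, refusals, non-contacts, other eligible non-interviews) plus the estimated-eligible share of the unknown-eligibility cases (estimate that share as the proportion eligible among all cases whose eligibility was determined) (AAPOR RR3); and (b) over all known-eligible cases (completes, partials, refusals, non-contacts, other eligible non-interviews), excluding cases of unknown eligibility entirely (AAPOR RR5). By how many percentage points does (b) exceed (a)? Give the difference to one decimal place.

15.3

Top = 219
Known eligible = 219 + 20 + 107 + 32 + 16 = 394
e = 394 / (394 + 56) = 394 / 450 = 0.8756
Eligible share of unknowns = 0.8756 × 171 = 149.73
Base = 394 + 149.73 = 543.73
RR3 = 219 / 543.73 = 0.4028
Base = 219 + 20 + 107 + 32 + 16 = 394
RR5 = 219 / 394 = 0.5558
Difference = 55.58 − 40.28 = 15.30 percentage points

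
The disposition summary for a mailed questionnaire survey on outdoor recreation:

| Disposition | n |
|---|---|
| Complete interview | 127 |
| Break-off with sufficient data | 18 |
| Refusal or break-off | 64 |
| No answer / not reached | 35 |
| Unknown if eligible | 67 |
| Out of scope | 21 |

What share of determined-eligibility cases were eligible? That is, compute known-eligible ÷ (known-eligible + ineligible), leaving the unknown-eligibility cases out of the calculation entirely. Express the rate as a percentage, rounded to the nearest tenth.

92.1%

Known eligible = 127 + 18 + 64 + 35 = 244
e = 244 / (244 + 21) = 244 / 265 = 0.9208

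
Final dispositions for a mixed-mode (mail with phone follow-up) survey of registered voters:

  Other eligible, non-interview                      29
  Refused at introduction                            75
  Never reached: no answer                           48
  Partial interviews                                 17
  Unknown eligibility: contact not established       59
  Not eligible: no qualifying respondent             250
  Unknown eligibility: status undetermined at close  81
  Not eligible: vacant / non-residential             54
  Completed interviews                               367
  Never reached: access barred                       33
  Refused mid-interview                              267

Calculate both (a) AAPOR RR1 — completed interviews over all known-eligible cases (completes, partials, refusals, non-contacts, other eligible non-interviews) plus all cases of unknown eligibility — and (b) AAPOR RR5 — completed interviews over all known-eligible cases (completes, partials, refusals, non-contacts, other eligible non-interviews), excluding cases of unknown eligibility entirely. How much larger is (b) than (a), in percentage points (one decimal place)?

6.3

Refused = 75 + 267 = 342
Non-contacts = 48 + 33 = 81
Undetermined eligibility = 59 + 81 = 140
Not eligible = 250 + 54 = 304
Num → 367
Denom → 367 + 17 + 342 + 81 + 29 + 140 = 976
RR1 = 367 / 976 = 0.3760
Denom → 367 + 17 + 342 + 81 + 29 = 836
RR5 = 367 / 836 = 0.4390
Difference = 43.90 − 37.60 = 6.30 percentage points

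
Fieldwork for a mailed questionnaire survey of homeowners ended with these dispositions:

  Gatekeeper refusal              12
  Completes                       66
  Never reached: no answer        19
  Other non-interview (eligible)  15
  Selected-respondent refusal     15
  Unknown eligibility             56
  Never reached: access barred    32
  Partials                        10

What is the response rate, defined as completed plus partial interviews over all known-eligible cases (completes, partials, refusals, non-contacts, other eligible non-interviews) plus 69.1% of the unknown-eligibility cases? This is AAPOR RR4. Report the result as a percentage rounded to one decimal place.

Refusal or break-off = 12 + 15 = 27
No contact after all attempts = 19 + 32 = 51
Numerator → 66 + 10 = 76
Eligible (known) → 66 + 10 + 27 + 51 + 15 = 169
e × U → 0.6910 × 56 = 38.70
Base → 169 + 38.70 = 207.70
RR4 = 76 / 207.70 = 0.3659

36.6%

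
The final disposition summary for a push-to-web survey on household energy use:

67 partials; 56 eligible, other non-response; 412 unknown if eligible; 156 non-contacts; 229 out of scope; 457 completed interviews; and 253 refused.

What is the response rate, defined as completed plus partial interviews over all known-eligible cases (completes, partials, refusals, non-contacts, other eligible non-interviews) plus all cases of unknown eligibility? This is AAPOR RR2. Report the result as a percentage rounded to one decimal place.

37.4%

Numerator = 457 + 67 = 524
Denom = 457 + 67 + 253 + 156 + 56 + 412 = 1401
RR2 = 524 / 1401 = 0.3740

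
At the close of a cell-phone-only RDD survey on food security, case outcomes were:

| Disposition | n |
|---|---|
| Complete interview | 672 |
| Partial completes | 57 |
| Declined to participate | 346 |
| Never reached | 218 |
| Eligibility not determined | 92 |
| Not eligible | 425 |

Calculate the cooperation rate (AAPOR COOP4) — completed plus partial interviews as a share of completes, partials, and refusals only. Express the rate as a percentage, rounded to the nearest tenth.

67.8%

Num → 672 + 57 = 729
Base → 672 + 57 + 346 = 1075
COOP4 = 729 / 1075 = 0.6781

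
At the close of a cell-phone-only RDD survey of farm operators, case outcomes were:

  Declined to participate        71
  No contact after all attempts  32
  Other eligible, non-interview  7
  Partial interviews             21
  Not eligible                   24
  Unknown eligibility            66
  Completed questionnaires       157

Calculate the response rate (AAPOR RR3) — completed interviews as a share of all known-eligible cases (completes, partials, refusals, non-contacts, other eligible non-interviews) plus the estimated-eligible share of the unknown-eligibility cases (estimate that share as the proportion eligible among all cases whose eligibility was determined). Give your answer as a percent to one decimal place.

45.0%

Numerator = 157
Eligible (known) = 157 + 21 + 71 + 32 + 7 = 288
e = 288 / (288 + 24) = 288 / 312 = 0.9231
e × U = 0.9231 × 66 = 60.92
Denominator = 288 + 60.92 = 348.92
RR3 = 157 / 348.92 = 0.4500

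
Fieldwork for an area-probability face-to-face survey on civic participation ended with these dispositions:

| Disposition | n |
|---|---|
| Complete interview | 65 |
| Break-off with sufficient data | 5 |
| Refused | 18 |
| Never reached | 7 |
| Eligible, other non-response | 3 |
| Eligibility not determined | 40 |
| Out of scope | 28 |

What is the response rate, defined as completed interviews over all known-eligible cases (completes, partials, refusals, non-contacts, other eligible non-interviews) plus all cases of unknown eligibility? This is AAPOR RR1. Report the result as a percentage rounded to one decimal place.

47.1%

Top: 65
Denominator: 65 + 5 + 18 + 7 + 3 + 40 = 138
RR1 = 65 / 138 = 0.4710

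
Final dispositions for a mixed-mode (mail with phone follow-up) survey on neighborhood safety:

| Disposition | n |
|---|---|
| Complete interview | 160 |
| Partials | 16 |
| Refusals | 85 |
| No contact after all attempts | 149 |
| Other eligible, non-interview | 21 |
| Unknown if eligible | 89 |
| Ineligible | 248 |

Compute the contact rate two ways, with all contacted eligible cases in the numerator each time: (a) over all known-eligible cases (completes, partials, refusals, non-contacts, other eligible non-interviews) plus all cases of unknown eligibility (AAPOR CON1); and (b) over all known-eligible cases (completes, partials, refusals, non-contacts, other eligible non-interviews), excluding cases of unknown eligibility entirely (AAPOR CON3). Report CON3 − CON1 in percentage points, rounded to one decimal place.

11.2

Top = 160 + 16 + 85 + 21 = 282
Base = 160 + 16 + 85 + 149 + 21 + 89 = 520
CON1 = 282 / 520 = 0.5423
Base = 160 + 16 + 85 + 149 + 21 = 431
CON3 = 282 / 431 = 0.6543
Difference = 65.43 − 54.23 = 11.20 percentage points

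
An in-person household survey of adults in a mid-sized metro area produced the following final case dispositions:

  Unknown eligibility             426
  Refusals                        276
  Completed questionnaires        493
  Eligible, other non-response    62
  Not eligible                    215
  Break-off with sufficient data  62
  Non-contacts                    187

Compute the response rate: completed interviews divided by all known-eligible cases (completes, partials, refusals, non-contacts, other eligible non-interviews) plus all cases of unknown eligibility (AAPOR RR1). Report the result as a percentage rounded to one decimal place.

32.7%

Numerator → 493
Denominator → 493 + 62 + 276 + 187 + 62 + 426 = 1506
RR1 = 493 / 1506 = 0.3274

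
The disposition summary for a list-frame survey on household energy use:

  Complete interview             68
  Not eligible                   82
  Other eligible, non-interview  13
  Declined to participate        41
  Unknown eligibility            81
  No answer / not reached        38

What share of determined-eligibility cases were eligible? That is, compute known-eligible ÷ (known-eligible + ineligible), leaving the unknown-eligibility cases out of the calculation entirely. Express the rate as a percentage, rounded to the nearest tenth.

66.1%

Eligible (known): 68 + 41 + 38 + 13 = 160
e = 160 / (160 + 82) = 160 / 242 = 0.6612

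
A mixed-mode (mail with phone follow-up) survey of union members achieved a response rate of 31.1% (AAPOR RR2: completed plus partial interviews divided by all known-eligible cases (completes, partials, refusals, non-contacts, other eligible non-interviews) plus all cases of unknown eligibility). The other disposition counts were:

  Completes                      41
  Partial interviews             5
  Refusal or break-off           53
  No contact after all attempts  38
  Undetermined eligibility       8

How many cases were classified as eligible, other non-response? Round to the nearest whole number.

3

Top = 41 + 5 = 46
RR2 = 46 / D = 0.311
D = 46 / 0.311 = 147.9
Remaining denominator categories sum to 145
eligible, other non-response = 147.9 − 145 ≈ 3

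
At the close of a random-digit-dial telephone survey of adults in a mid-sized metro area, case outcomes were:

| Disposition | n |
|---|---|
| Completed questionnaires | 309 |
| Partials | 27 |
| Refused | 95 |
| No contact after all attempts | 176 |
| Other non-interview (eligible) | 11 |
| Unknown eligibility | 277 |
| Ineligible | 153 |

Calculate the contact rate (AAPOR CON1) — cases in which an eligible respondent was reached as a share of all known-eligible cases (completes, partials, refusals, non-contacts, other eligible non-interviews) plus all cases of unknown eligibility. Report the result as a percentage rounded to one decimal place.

Num → 309 + 27 + 95 + 11 = 442
Base → 309 + 27 + 95 + 176 + 11 + 277 = 895
CON1 = 442 / 895 = 0.4939

49.4%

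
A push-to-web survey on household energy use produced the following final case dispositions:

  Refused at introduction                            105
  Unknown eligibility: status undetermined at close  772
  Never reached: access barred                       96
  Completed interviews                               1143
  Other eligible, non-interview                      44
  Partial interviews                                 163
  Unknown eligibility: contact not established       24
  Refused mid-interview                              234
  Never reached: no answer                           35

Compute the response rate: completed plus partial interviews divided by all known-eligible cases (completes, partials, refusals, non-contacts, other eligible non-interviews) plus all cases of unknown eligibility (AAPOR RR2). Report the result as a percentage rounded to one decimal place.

49.9%

Refused = 105 + 234 = 339
Never reached = 35 + 96 = 131
Unknown eligibility = 24 + 772 = 796
Numerator = 1143 + 163 = 1306
Denominator = 1143 + 163 + 339 + 131 + 44 + 796 = 2616
RR2 = 1306 / 2616 = 0.4992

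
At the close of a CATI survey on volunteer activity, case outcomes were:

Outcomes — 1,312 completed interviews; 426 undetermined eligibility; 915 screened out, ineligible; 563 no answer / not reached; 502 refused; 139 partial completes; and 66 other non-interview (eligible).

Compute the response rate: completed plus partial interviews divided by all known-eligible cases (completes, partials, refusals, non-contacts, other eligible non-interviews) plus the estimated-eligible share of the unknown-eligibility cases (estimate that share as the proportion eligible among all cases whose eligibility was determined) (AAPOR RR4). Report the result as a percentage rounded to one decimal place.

Num = 1312 + 139 = 1451
Determined eligible = 1312 + 139 + 502 + 563 + 66 = 2582
e = 2582 / (2582 + 915) = 2582 / 3497 = 0.7383
e × U = 0.7383 × 426 = 314.52
Denom = 2582 + 314.52 = 2896.52
RR4 = 1451 / 2896.52 = 0.5009

50.1%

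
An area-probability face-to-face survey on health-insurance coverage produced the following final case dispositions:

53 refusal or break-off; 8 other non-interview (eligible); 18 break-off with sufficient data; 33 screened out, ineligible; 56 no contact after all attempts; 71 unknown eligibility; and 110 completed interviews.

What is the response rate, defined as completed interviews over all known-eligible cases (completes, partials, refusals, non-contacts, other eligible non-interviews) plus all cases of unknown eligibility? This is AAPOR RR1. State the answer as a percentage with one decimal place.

Numerator → 110
Denominator → 110 + 18 + 53 + 56 + 8 + 71 = 316
RR1 = 110 / 316 = 0.3481

34.8%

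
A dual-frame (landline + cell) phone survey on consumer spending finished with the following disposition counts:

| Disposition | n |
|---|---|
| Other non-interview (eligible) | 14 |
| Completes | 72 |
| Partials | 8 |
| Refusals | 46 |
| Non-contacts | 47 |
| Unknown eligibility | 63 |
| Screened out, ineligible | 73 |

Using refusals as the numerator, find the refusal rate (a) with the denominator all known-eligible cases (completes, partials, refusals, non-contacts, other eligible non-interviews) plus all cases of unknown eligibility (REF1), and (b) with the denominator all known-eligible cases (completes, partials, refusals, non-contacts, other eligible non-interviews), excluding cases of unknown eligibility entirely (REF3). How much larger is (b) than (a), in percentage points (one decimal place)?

Top → 46
Base → 72 + 8 + 46 + 47 + 14 + 63 = 250
REF1 = 46 / 250 = 0.1840
Base → 72 + 8 + 46 + 47 + 14 = 187
REF3 = 46 / 187 = 0.2460
Difference = 24.60 − 18.40 = 6.20 percentage points

6.2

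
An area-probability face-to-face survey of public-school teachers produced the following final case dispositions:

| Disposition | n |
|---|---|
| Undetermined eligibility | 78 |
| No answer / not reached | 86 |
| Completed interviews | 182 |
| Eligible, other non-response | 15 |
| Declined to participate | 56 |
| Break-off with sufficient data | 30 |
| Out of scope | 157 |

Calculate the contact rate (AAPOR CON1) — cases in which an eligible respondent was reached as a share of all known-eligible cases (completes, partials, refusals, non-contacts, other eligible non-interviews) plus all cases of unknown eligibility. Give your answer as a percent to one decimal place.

63.3%

Numerator = 182 + 30 + 56 + 15 = 283
Denom = 182 + 30 + 56 + 86 + 15 + 78 = 447
CON1 = 283 / 447 = 0.6331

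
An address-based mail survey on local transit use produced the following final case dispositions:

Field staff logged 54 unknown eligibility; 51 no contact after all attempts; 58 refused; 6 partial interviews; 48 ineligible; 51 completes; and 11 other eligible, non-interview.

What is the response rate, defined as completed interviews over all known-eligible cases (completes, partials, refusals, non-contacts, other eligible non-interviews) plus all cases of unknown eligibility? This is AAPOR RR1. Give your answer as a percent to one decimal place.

22.1%

Numerator = 51
Base = 51 + 6 + 58 + 51 + 11 + 54 = 231
RR1 = 51 / 231 = 0.2208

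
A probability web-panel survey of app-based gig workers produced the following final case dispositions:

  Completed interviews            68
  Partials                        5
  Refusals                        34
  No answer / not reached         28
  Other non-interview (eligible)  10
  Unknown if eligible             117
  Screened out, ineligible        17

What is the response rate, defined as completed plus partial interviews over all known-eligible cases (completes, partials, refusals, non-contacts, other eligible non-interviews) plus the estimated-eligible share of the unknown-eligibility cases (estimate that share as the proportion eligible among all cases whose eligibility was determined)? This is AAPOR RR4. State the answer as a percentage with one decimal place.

Num = 68 + 5 = 73
Known eligible = 68 + 5 + 34 + 28 + 10 = 145
e = 145 / (145 + 17) = 145 / 162 = 0.8951
e × U = 0.8951 × 117 = 104.73
Denom = 145 + 104.73 = 249.73
RR4 = 73 / 249.73 = 0.2923

29.2%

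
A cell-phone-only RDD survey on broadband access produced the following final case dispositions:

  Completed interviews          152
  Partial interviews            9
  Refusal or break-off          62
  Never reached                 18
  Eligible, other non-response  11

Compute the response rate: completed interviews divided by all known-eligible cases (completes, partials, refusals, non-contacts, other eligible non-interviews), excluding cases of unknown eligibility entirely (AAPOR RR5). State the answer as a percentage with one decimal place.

60.3%

Top: 152
Base: 152 + 9 + 62 + 18 + 11 = 252
RR5 = 152 / 252 = 0.6032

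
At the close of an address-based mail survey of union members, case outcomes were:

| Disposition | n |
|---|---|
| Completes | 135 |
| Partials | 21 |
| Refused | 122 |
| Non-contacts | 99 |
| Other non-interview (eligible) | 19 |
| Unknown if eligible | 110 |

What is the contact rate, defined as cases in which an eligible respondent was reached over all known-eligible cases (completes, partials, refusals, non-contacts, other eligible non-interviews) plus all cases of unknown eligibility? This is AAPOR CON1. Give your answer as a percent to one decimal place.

Top = 135 + 21 + 122 + 19 = 297
Denom = 135 + 21 + 122 + 99 + 19 + 110 = 506
CON1 = 297 / 506 = 0.5870

58.7%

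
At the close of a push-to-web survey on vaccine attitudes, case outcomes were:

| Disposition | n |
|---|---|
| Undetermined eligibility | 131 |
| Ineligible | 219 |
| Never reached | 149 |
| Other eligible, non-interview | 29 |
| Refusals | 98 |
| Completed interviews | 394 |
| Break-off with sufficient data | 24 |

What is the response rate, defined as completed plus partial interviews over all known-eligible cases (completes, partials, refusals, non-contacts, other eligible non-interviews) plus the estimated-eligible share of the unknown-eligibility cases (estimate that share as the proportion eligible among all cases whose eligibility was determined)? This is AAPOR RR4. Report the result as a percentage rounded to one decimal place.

Num = 394 + 24 = 418
Known eligible = 394 + 24 + 98 + 149 + 29 = 694
e = 694 / (694 + 219) = 694 / 913 = 0.7601
e × U = 0.7601 × 131 = 99.57
Denom = 694 + 99.57 = 793.57
RR4 = 418 / 793.57 = 0.5267

52.7%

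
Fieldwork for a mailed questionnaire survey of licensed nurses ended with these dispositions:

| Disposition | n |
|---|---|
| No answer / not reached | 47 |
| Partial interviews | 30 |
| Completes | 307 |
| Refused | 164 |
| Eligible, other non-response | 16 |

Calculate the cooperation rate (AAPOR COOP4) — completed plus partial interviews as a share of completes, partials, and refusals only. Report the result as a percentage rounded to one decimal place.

Num = 307 + 30 = 337
Denom = 307 + 30 + 164 = 501
COOP4 = 337 / 501 = 0.6727

67.3%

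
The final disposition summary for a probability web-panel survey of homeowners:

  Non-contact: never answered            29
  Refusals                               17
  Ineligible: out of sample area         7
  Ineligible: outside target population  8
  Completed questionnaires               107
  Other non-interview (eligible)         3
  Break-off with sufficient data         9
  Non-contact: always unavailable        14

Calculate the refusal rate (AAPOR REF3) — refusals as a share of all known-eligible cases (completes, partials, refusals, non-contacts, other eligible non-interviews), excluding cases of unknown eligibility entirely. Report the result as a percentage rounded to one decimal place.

9.5%

Never reached = 29 + 14 = 43
Not eligible = 8 + 7 = 15
Numerator → 17
Denominator → 107 + 9 + 17 + 43 + 3 = 179
REF3 = 17 / 179 = 0.0950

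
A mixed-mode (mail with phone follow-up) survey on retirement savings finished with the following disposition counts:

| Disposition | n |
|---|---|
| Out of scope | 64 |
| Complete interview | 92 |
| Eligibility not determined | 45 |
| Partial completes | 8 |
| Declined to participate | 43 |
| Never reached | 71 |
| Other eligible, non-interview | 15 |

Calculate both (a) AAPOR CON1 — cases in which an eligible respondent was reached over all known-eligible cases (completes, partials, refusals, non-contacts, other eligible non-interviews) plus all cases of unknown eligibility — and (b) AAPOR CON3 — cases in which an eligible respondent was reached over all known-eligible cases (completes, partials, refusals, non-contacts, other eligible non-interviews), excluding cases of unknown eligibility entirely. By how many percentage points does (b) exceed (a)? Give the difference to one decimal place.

11.3

Top: 92 + 8 + 43 + 15 = 158
Denominator: 92 + 8 + 43 + 71 + 15 + 45 = 274
CON1 = 158 / 274 = 0.5766
Denominator: 92 + 8 + 43 + 71 + 15 = 229
CON3 = 158 / 229 = 0.6900
Difference = 69.00 − 57.66 = 11.34 percentage points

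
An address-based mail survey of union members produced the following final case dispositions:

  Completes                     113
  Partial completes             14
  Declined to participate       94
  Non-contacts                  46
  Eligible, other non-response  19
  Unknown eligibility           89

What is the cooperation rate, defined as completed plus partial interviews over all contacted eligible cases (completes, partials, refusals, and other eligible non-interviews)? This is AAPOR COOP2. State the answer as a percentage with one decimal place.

52.9%

Numerator → 113 + 14 = 127
Denominator → 113 + 14 + 94 + 19 = 240
COOP2 = 127 / 240 = 0.5292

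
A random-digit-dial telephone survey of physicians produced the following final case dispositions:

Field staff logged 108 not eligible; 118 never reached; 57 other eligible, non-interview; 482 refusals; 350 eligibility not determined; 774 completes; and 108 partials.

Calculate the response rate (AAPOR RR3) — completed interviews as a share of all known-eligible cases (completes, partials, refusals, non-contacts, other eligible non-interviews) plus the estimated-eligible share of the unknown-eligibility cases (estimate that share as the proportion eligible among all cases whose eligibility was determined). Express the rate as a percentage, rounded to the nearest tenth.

41.5%

Numerator: 774
Determined eligible: 774 + 108 + 482 + 118 + 57 = 1539
e = 1539 / (1539 + 108) = 1539 / 1647 = 0.9344
Estimated eligible among unknowns: 0.9344 × 350 = 327.04
Denominator: 1539 + 327.04 = 1866.04
RR3 = 774 / 1866.04 = 0.4148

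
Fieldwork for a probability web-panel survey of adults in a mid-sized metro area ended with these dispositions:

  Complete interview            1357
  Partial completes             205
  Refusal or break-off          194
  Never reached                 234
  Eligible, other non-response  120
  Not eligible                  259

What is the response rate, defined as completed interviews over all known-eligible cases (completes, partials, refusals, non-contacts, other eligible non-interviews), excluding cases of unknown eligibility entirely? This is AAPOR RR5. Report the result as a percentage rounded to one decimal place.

64.3%

Numerator → 1357
Base → 1357 + 205 + 194 + 234 + 120 = 2110
RR5 = 1357 / 2110 = 0.6431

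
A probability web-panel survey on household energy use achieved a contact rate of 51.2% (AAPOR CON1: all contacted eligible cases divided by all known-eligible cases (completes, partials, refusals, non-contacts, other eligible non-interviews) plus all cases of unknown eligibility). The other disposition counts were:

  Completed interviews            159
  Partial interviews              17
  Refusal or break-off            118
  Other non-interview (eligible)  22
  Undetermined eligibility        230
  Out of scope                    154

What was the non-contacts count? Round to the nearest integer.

Top = 159 + 17 + 118 + 22 = 316
CON1 = 316 / D = 0.512
D = 316 / 0.512 = 617.2
Rest of base = 546
non-contacts = 617.2 − 546 ≈ 71

71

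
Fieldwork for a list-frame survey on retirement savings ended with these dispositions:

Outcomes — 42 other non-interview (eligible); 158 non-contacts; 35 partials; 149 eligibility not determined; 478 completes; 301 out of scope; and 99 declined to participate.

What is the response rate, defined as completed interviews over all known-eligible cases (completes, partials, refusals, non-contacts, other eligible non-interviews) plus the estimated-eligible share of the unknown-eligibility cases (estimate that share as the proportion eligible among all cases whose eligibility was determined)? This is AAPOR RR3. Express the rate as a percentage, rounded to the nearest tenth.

51.9%

Top = 478
Known eligible = 478 + 35 + 99 + 158 + 42 = 812
e = 812 / (812 + 301) = 812 / 1113 = 0.7296
Estimated eligible among unknowns = 0.7296 × 149 = 108.71
Base = 812 + 108.71 = 920.71
RR3 = 478 / 920.71 = 0.5192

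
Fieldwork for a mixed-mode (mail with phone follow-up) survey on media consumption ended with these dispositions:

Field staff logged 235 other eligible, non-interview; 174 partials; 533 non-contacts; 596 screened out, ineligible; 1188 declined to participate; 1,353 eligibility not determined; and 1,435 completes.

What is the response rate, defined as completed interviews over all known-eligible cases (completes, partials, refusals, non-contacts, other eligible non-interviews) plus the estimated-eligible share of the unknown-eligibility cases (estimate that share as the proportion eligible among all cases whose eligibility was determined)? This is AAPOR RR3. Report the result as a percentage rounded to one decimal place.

Num: 1435
Known eligible: 1435 + 174 + 1188 + 533 + 235 = 3565
e = 3565 / (3565 + 596) = 3565 / 4161 = 0.8568
e × U: 0.8568 × 1353 = 1159.25
Denom: 3565 + 1159.25 = 4724.25
RR3 = 1435 / 4724.25 = 0.3038

30.4%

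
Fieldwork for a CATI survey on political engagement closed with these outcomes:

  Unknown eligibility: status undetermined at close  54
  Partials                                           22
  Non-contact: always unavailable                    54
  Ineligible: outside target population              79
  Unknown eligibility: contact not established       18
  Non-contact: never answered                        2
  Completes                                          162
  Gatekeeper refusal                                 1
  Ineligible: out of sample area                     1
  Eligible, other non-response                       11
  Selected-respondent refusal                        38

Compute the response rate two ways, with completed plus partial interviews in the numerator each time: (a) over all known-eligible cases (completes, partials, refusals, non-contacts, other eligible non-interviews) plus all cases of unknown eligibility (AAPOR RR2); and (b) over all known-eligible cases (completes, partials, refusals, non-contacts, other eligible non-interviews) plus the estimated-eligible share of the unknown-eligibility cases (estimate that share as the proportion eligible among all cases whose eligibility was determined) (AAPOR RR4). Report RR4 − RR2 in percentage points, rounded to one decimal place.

2.3

Refusal or break-off = 1 + 38 = 39
No answer / not reached = 2 + 54 = 56
Unknown if eligible = 18 + 54 = 72
Ineligible = 79 + 1 = 80
Num: 162 + 22 = 184
Denominator: 162 + 22 + 39 + 56 + 11 + 72 = 362
RR2 = 184 / 362 = 0.5083
Determined eligible: 162 + 22 + 39 + 56 + 11 = 290
e = 290 / (290 + 80) = 290 / 370 = 0.7838
Eligible share of unknowns: 0.7838 × 72 = 56.43
Denominator: 290 + 56.43 = 346.43
RR4 = 184 / 346.43 = 0.5311
Difference = 53.11 − 50.83 = 2.28 percentage points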